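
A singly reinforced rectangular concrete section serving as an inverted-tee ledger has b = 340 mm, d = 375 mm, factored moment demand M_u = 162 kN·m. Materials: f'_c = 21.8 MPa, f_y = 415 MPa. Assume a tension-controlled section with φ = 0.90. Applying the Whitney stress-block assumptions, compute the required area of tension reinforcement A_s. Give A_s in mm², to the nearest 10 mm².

M_n = M_u/φ = 162/0.90 = 180 kN·m.
With M_n = 0.85 f'_c a b (d − a/2), solve the quadratic for a:
a = d − √(d² − 2M_n/(0.85 f'_c b)) = 375 − √(375² − 2 × 180×10⁶/(0.85 × 21.8 × 340)) = 86.06 mm.
A_s = 0.85 f'_c a b / f_y = 0.85 × 21.8 × 86.06 × 340 / 415 = 1306.5 mm².

A_s ≈ 1310 mm²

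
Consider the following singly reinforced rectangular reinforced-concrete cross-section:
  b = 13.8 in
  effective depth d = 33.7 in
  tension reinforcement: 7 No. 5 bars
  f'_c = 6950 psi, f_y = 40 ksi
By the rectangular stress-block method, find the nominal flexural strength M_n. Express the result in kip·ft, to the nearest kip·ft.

A_s = 7 × 0.31 = 2.17 in².
T = A_s f_y = 2.17 × 40 = 86.8 kips.
a = T/(0.85 f'_c b) = 86.8/(0.85 × 6.95 × 13.8) = 1.065 in.
M_n = T(d − a/2) = 86.8 × (33.7 − 0.5325) = 2878.9 kip·in = 2878.9/12 = 239.91 kip·ft.

M_n ≈ 240 kip·ft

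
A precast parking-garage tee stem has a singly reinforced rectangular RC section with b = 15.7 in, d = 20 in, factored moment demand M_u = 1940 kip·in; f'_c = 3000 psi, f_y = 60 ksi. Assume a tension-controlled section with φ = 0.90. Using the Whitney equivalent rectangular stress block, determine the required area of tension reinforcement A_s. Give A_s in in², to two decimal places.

A_s ≈ 1.94 in²

M_n = M_u/φ = 1940/0.90 = 2155.56 kip·in.
From M_n = 0.85 f'_c a b (d − a/2):
a = d − √(d² − 2M_n/(0.85 f'_c b)) = 20 − √(20² − 2 × 2155.56/(0.85 × 3 × 15.7)) = 2.903 in.
A_s = 0.85 f'_c a b / f_y = 0.85 × 3 × 2.903 × 15.7 / 60 = 1.937 in².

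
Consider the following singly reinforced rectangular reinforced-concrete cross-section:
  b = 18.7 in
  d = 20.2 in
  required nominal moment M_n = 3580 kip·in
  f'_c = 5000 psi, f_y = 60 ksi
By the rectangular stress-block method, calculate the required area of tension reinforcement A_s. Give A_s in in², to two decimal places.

From M_n = 0.85 f'_c a b (d − a/2):
a = d − √(d² − 2M_n/(0.85 f'_c b)) = 20.2 − √(20.2² − 2 × 3580/(0.85 × 5 × 18.7)) = 2.369 in.
A_s = 0.85 f'_c a b / f_y = 0.85 × 5 × 2.369 × 18.7 / 60 = 3.138 in².

A_s ≈ 3.14 in²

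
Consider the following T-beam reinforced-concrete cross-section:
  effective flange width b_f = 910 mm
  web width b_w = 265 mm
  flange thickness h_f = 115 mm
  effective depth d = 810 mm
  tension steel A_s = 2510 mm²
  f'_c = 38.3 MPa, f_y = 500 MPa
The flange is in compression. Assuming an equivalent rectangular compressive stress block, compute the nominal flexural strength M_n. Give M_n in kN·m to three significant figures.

M_n ≈ 990 kN·m

Tension: T = A_s f_y = 2510 × 500 = 1255000 N.
Try a within the flange: a = T/(0.85 f'_c b_f) = 1255000/(0.85 × 38.3 × 910) = 42.36 mm.
Since a = 42.36 ≤ h_f = 115 mm, the stress block lies entirely in the flange; analyse as a rectangular beam of width b_f.
M_n = T(d − a/2) = 1255000 × (810 − 21.18) = 989.97 × 10⁶ N·mm.
M_n = 989.97 kN·m.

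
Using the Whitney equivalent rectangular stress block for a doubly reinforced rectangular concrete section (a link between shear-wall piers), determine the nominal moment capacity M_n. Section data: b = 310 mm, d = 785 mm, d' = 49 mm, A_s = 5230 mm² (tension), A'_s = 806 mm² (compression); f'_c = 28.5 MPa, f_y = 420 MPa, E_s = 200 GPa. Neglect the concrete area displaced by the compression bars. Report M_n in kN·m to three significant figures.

M_n ≈ 1480 kN·m

Assume both tension and compression steel yield.
Net tension couple steel: A_s − A'_s = 4424 mm².
a = (A_s − A'_s) f_y / (0.85 f'_c b) = 1858080/(0.85 × 28.5 × 310) = 247.42 mm.
c = a/β₁ = 247.42/0.846 = 292.46 mm; ε'_s = 0.003(c − d')/c = 0.0025 ≥ f_y/E_s = 0.0021, so compression steel does yield.
M_n = (A_s − A'_s) f_y (d − a/2) + A'_s f_y (d − d') = [1858080 × (785 − 123.71) + 338520 × (785 − 49)] × 10⁻⁶ = 1228.73 + 249.15 = 1477.88 kN·m.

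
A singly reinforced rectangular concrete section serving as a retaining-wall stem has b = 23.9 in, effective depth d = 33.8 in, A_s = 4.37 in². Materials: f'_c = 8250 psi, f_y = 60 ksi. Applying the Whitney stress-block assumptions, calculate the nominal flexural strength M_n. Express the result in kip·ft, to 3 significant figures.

T = A_s f_y = 4.37 × 60 = 262.2 kips.
a = T/(0.85 f'_c b) = 262.2/(0.85 × 8.25 × 23.9) = 1.564 in.
M_n = T(d − a/2) = 262.2 × (33.8 − 0.782) = 8657.3 kip·in = 8657.3/12 = 721.44 kip·ft.

M_n ≈ 721 kip·ft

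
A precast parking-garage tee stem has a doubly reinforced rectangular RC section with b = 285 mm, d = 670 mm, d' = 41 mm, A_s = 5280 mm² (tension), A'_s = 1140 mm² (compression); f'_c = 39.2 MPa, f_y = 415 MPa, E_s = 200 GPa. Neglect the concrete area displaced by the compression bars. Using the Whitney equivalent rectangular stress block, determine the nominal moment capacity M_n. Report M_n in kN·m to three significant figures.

Assume both tension and compression steel yield.
Net tension couple steel: A_s − A'_s = 4140 mm².
a = (A_s − A'_s) f_y / (0.85 f'_c b) = 1718100/(0.85 × 39.2 × 285) = 180.93 mm.
c = a/β₁ = 180.93/0.77 = 234.97 mm; ε'_s = 0.003(c − d')/c = 0.0025 ≥ f_y/E_s = 0.0021, so compression steel does yield.
M_n = (A_s − A'_s) f_y (d − a/2) + A'_s f_y (d − d') = [1718100 × (670 − 90.465) + 473100 × (670 − 41)] × 10⁻⁶ = 995.70 + 297.58 = 1293.28 kN·m.

M_n ≈ 1290 kN·m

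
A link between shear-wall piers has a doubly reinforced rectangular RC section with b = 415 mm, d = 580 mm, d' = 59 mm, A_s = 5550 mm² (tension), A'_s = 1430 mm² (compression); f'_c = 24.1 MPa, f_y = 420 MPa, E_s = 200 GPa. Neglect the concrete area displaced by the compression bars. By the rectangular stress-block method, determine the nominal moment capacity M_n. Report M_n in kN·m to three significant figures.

Assume both tension and compression steel yield.
Net tension couple steel: A_s − A'_s = 4120 mm².
a = (A_s − A'_s) f_y / (0.85 f'_c b) = 1730400/(0.85 × 24.1 × 415) = 203.55 mm.
c = a/β₁ = 203.55/0.85 = 239.47 mm; ε'_s = 0.003(c − d')/c = 0.0023 ≥ f_y/E_s = 0.0021, so compression steel does yield.
M_n = (A_s − A'_s) f_y (d − a/2) + A'_s f_y (d − d') = [1730400 × (580 − 101.775) + 600600 × (580 − 59)] × 10⁻⁶ = 827.52 + 312.91 = 1140.43 kN·m.

M_n ≈ 1140 kN·m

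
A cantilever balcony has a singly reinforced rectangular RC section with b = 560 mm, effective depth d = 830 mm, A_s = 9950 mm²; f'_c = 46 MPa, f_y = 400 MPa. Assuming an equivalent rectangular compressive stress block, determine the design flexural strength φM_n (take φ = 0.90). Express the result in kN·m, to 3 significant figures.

T = A_s f_y = 9950 × 400 = 3980000 N = 3980 kN.
From C = T: a = T/(0.85 f'_c b) = 3980000/(0.85 × 46 × 560) = 181.77 mm.
M_n = T(d − a/2) = 3980 kN × (830 − 90.885) mm = 2941.68 kN·m.
φM_n = 0.90 × 2941.68 = 2647.51 kN·m.

φM_n ≈ 2650 kN·m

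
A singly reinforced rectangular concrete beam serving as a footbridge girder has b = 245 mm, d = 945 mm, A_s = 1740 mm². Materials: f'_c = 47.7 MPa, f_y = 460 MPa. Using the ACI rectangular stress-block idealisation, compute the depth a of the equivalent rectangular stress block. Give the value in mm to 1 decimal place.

T = A_s f_y = 1740 × 460 = 800400 N = 800.4 kN.
Setting C = 0.85 f'_c a b equal to T: a = 800400/(0.85 × 47.7 × 245) = 80.6 mm.

a ≈ 80.6 mm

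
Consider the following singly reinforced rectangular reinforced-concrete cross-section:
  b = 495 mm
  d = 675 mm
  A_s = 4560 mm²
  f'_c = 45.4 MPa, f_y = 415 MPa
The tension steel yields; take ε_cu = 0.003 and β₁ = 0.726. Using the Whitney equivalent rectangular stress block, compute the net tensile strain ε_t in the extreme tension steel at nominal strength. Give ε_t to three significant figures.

a = A_s f_y/(0.85 f'_c b) = 99.07 mm.
β₁ = 0.726, so c = a/β₁ = 99.07/0.726 = 136.46 mm.
From the linear strain diagram with ε_cu = 0.003: ε_t = 0.003 (d − c)/c = 0.003 × (675 − 136.46)/136.46 = 0.0118.
Since ε_t ≥ 0.005, the section is tension-controlled.

ε_t ≈ 0.0118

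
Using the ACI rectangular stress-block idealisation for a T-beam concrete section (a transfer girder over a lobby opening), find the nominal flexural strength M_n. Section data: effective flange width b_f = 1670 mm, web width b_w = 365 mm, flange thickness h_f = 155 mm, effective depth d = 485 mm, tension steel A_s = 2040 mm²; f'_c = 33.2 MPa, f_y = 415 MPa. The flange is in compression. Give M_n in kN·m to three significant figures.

Tension: T = A_s f_y = 2040 × 415 = 846600 N.
Try a within the flange: a = T/(0.85 f'_c b_f) = 846600/(0.85 × 33.2 × 1670) = 17.96 mm.
Since a = 17.96 ≤ h_f = 155 mm, the stress block lies entirely in the flange; analyse as a rectangular beam of width b_f.
M_n = T(d − a/2) = 846600 × (485 − 8.98) = 403.00 × 10⁶ N·mm.
M_n = 403.00 kN·m.

M_n ≈ 403 kN·m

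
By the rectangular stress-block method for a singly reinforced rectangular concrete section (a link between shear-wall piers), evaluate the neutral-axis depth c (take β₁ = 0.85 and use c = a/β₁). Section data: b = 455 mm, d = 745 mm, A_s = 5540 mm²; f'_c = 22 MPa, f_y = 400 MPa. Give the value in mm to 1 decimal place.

c ≈ 306.4 mm

T = A_s f_y = 5540 × 400 = 2216000 N = 2216 kN.
Setting C = 0.85 f'_c a b equal to T: a = 2216000/(0.85 × 22 × 455) = 260.445 mm.
With β₁ = 0.85, c = a/β₁ = 260.445/0.85 = 306.4 mm.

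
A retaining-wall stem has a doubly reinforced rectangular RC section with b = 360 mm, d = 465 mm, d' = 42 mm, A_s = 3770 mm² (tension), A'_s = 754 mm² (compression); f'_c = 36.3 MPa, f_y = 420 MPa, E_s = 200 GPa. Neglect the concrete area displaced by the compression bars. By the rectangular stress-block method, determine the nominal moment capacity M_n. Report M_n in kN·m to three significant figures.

M_n ≈ 651 kN·m

Assume both tension and compression steel yield.
Net tension couple steel: A_s − A'_s = 3016 mm².
a = (A_s − A'_s) f_y / (0.85 f'_c b) = 1266720/(0.85 × 36.3 × 360) = 114.04 mm.
c = a/β₁ = 114.04/0.791 = 144.17 mm; ε'_s = 0.003(c − d')/c = 0.0021 ≥ f_y/E_s = 0.0021, so compression steel does yield.
M_n = (A_s − A'_s) f_y (d − a/2) + A'_s f_y (d − d') = [1266720 × (465 − 57.02) + 316680 × (465 − 42)] × 10⁻⁶ = 516.80 + 133.96 = 650.76 kN·m.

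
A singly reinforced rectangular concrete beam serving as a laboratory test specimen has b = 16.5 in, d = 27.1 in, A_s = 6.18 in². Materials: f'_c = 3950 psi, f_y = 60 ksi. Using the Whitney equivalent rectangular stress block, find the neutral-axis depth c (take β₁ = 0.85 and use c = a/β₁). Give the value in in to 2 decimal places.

T = A_s f_y = 6.18 × 60 = 370.8 kips.
a = T/(0.85 f'_c b) = 370.8/(0.85 × 3.95 × 16.5) = 6.6933 in.
With β₁ = 0.85, c = a/β₁ = 6.6933/0.85 = 7.87 in.

c ≈ 7.87 in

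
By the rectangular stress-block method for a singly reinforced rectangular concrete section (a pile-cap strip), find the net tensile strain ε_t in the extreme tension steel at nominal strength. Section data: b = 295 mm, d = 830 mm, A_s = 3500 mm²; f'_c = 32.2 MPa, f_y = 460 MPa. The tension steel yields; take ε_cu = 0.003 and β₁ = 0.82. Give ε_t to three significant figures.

ε_t ≈ 0.00724

a = A_s f_y/(0.85 f'_c b) = 199.40 mm.
β₁ = 0.82, so c = a/β₁ = 199.40/0.82 = 243.17 mm.
From the linear strain diagram with ε_cu = 0.003: ε_t = 0.003 (d − c)/c = 0.003 × (830 − 243.17)/243.17 = 0.00724.
Since ε_t ≥ 0.005, the section is tension-controlled.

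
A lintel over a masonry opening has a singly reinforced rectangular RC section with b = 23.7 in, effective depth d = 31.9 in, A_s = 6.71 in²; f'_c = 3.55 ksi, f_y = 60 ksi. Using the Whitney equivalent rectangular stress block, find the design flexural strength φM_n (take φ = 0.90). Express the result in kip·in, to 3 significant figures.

T = A_s f_y = 6.71 × 60 = 402.6 kips.
a = T/(0.85 f'_c b) = 402.6/(0.85 × 3.55 × 23.7) = 5.630 in.
M_n = T(d − a/2) = 402.6 × (31.9 − 2.815) = 11709.6 kip·in.
φM_n = 0.90 × 11709.6 = 10538.6 kip·in.

φM_n ≈ 10500 kip·in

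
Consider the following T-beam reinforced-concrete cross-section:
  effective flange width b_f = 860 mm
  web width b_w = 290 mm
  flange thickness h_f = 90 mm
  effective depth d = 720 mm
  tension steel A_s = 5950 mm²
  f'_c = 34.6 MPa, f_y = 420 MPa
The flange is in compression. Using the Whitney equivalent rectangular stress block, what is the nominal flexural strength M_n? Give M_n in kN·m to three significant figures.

Tension: T = A_s f_y = 5950 × 420 = 2499000 N.
Try a within the flange: a = T/(0.85 f'_c b_f) = 2499000/(0.85 × 34.6 × 860) = 98.80 mm.
a = 98.80 > h_f = 90 mm: the block extends into the web. Split into flange-overhang and web parts.
C_f = 0.85 f'_c (b_f − b_w) h_f = 0.85 × 34.6 × (860 − 290) × 90 = 1508733 N.
Remaining web compression depth: a_w = (T − C_f)/(0.85 f'_c b_w) = (2499000 − 1508733)/(0.85 × 34.6 × 290) = 116.11 mm.
M_n = C_f(d − h_f/2) + (T − C_f)(d − a_w/2) = 1508733 × (720 − 45) + 990267 × (720 − 58.055) = 1018.39 + 655.50 = 1673.89 × 10⁶ N·mm.
M_n = 1673.89 kN·m.

M_n ≈ 1670 kN·m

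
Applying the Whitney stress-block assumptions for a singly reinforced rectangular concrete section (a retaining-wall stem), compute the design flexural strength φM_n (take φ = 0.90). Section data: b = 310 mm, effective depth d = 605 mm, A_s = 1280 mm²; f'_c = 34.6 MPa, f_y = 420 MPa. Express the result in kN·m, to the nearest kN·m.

φM_n ≈ 278 kN·m

T = A_s f_y = 1280 × 420 = 537600 N = 537.6 kN.
From C = T: a = T/(0.85 f'_c b) = 537600/(0.85 × 34.6 × 310) = 58.97 mm.
M_n = T(d − a/2) = 537.6 kN × (605 − 29.485) mm = 309.40 kN·m.
φM_n = 0.90 × 309.40 = 278.46 kN·m.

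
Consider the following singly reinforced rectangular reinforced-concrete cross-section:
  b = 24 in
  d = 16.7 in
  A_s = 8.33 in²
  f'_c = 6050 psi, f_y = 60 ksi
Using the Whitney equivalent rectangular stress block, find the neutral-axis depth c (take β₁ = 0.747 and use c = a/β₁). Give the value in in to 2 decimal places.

T = A_s f_y = 8.33 × 60 = 499.8 kips.
a = T/(0.85 f'_c b) = 499.8/(0.85 × 6.05 × 24) = 4.0496 in.
With β₁ = 0.747, c = a/β₁ = 4.0496/0.747 = 5.42 in.

c ≈ 5.42 in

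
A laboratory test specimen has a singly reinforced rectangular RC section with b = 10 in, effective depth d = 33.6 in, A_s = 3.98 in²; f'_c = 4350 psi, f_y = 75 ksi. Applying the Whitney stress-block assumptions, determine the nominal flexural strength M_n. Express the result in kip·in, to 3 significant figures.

T = A_s f_y = 3.98 × 75 = 298.5 kips.
a = T/(0.85 f'_c b) = 298.5/(0.85 × 4.35 × 10) = 8.073 in.
M_n = T(d − a/2) = 298.5 × (33.6 − 4.0365) = 8824.7 kip·in.

M_n ≈ 8820 kip·in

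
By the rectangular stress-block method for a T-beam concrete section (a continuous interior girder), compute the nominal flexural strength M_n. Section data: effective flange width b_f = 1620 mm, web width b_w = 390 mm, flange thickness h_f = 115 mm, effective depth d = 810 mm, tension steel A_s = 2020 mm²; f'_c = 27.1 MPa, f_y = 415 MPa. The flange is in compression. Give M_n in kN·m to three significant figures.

M_n ≈ 670 kN·m

Tension: T = A_s f_y = 2020 × 415 = 838300 N.
Try a within the flange: a = T/(0.85 f'_c b_f) = 838300/(0.85 × 27.1 × 1620) = 22.46 mm.
Since a = 22.46 ≤ h_f = 115 mm, the stress block lies entirely in the flange; analyse as a rectangular beam of width b_f.
M_n = T(d − a/2) = 838300 × (810 − 11.23) = 669.61 × 10⁶ N·mm.
M_n = 669.61 kN·m.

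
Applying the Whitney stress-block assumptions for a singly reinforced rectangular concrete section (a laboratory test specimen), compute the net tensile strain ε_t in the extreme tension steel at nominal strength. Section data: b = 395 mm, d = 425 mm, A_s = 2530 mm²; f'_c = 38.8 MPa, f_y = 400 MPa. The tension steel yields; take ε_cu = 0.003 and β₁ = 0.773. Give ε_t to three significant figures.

a = A_s f_y/(0.85 f'_c b) = 77.68 mm.
β₁ = 0.773, so c = a/β₁ = 77.68/0.773 = 100.49 mm.
From the linear strain diagram with ε_cu = 0.003: ε_t = 0.003 (d − c)/c = 0.003 × (425 − 100.49)/100.49 = 0.00969.
Since ε_t ≥ 0.005, the section is tension-controlled.

ε_t ≈ 0.00969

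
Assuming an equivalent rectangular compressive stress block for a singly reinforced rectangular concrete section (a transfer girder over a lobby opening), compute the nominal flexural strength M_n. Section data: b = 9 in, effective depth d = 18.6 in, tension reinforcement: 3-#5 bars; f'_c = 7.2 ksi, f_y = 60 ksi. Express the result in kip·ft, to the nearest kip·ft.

A_s = 3 × 0.31 = 0.93 in².
T = A_s f_y = 0.93 × 60 = 55.8 kips.
a = T/(0.85 f'_c b) = 55.8/(0.85 × 7.2 × 9) = 1.013 in.
M_n = T(d − a/2) = 55.8 × (18.6 − 0.5065) = 1009.6 kip·in = 1009.6/12 = 84.13 kip·ft.

M_n ≈ 84 kip·ft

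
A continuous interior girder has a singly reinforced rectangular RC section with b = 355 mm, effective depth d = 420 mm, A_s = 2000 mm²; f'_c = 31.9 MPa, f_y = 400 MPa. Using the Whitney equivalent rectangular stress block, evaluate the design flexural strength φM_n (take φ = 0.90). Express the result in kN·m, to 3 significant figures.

φM_n ≈ 272 kN·m

T = A_s f_y = 2000 × 400 = 800000 N = 800 kN.
From C = T: a = T/(0.85 f'_c b) = 800000/(0.85 × 31.9 × 355) = 83.11 mm.
M_n = T(d − a/2) = 800 kN × (420 − 41.555) mm = 302.76 kN·m.
φM_n = 0.90 × 302.76 = 272.48 kN·m.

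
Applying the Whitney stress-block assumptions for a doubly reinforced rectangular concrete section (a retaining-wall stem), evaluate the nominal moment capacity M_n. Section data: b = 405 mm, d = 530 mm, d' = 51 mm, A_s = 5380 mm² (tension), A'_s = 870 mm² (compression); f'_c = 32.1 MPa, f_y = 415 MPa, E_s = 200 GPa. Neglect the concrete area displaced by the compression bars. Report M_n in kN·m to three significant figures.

Assume both tension and compression steel yield.
Net tension couple steel: A_s − A'_s = 4510 mm².
a = (A_s − A'_s) f_y / (0.85 f'_c b) = 1871650/(0.85 × 32.1 × 405) = 169.37 mm.
c = a/β₁ = 169.37/0.821 = 206.30 mm; ε'_s = 0.003(c − d')/c = 0.0023 ≥ f_y/E_s = 0.0021, so compression steel does yield.
M_n = (A_s − A'_s) f_y (d − a/2) + A'_s f_y (d − d') = [1871650 × (530 − 84.685) + 361050 × (530 − 51)] × 10⁻⁶ = 833.47 + 172.94 = 1006.41 kN·m.

M_n ≈ 1010 kN·m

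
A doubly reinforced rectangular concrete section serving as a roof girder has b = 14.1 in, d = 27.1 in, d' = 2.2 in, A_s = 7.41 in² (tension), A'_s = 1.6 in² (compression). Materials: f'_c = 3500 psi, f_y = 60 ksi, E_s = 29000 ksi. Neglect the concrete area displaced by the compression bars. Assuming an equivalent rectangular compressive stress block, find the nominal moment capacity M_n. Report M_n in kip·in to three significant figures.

M_n ≈ 10400 kip·in

Assume both steels yield.
a = (A_s − A'_s) f_y/(0.85 f'_c b) = (7.41 − 1.6) × 60/(0.85 × 3.5 × 14.1) = 8.310 in.
c = a/β₁ = 8.310/0.85 = 9.776 in; ε'_s = 0.003(c − d')/c = 0.0023 ≥ ε_y = 0.0021, so the compression steel yields.
M_n = (A_s − A'_s) f_y (d − a/2) + A'_s f_y (d − d') = 348.6 × (27.1 − 4.155) + 96 × (27.1 − 2.2) = 7998.6 + 2390.4 = 10389.0 kip·in.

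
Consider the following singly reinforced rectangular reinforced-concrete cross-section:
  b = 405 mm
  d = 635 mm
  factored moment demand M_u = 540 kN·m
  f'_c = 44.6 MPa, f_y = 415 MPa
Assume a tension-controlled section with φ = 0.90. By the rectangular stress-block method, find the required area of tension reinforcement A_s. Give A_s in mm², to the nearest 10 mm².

M_n = M_u/φ = 540/0.90 = 600 kN·m.
With M_n = 0.85 f'_c a b (d − a/2), solve the quadratic for a:
a = d − √(d² − 2M_n/(0.85 f'_c b)) = 635 − √(635² − 2 × 600×10⁶/(0.85 × 44.6 × 405)) = 64.85 mm.
A_s = 0.85 f'_c a b / f_y = 0.85 × 44.6 × 64.85 × 405 / 415 = 2399.2 mm².

A_s ≈ 2400 mm²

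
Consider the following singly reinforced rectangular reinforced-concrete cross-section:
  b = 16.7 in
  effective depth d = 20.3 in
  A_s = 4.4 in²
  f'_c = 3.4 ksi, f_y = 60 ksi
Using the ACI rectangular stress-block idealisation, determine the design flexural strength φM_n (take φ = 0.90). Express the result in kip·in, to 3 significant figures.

φM_n ≈ 4170 kip·in

T = A_s f_y = 4.4 × 60 = 264 kips.
a = T/(0.85 f'_c b) = 264/(0.85 × 3.4 × 16.7) = 5.470 in.
M_n = T(d − a/2) = 264 × (20.3 − 2.735) = 4637.2 kip·in.
φM_n = 0.90 × 4637.2 = 4173.5 kip·in.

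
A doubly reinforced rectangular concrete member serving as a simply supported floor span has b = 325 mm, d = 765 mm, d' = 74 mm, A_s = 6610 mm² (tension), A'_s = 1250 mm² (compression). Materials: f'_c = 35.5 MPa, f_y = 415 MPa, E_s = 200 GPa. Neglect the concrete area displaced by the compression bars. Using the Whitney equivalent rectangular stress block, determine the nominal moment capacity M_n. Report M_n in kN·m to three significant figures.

M_n ≈ 1810 kN·m

Assume both tension and compression steel yield.
Net tension couple steel: A_s − A'_s = 5360 mm².
a = (A_s − A'_s) f_y / (0.85 f'_c b) = 2224400/(0.85 × 35.5 × 325) = 226.82 mm.
c = a/β₁ = 226.82/0.796 = 284.95 mm; ε'_s = 0.003(c − d')/c = 0.0022 ≥ f_y/E_s = 0.0021, so compression steel does yield.
M_n = (A_s − A'_s) f_y (d − a/2) + A'_s f_y (d − d') = [2224400 × (765 − 113.41) + 518750 × (765 − 74)] × 10⁻⁶ = 1449.40 + 358.46 = 1807.86 kN·m.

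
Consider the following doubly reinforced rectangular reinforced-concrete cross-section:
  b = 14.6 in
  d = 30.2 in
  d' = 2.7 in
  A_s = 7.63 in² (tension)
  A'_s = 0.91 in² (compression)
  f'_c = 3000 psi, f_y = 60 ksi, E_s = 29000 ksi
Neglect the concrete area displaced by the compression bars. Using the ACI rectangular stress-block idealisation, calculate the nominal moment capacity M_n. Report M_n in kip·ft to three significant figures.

M_n ≈ 958 kip·ft

Assume both steels yield.
a = (A_s − A'_s) f_y/(0.85 f'_c b) = (7.63 − 0.91) × 60/(0.85 × 3 × 14.6) = 10.830 in.
c = a/β₁ = 10.830/0.85 = 12.741 in; ε'_s = 0.003(c − d')/c = 0.0024 ≥ ε_y = 0.0021, so the compression steel yields.
M_n = (A_s − A'_s) f_y (d − a/2) + A'_s f_y (d − d') = 403.2 × (30.2 − 5.415) + 54.6 × (30.2 − 2.7) = 9993.3 + 1501.5 = 11494.8 kip·in = 11494.8/12 = 957.90 kip·ft.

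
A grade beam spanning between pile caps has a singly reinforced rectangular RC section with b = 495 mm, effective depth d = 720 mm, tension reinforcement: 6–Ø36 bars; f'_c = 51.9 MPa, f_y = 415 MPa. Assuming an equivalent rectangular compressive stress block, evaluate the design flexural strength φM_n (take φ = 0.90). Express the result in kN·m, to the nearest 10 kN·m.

φM_n ≈ 1510 kN·m

A_s = 6 × 1018 = 6108 mm².
T = A_s f_y = 6108 × 415 = 2534820 N = 2534.82 kN.
From C = T: a = T/(0.85 f'_c b) = 2534820/(0.85 × 51.9 × 495) = 116.08 mm.
M_n = T(d − a/2) = 2534.82 kN × (720 − 58.04) mm = 1677.95 kN·m.
φM_n = 0.90 × 1677.95 = 1510.16 kN·m.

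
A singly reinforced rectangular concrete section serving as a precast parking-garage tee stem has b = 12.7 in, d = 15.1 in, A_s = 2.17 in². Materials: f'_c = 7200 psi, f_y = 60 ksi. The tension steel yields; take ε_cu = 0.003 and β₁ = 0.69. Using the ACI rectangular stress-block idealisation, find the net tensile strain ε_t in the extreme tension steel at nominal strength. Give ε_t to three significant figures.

ε_t ≈ 0.0157

a = A_s f_y/(0.85 f'_c b) = 1.675 in.
β₁ = 0.69, so c = a/β₁ = 1.675/0.69 = 2.428 in.
From the linear strain diagram with ε_cu = 0.003: ε_t = 0.003 (d − c)/c = 0.003 × (15.1 − 2.428)/2.428 = 0.0157.
Since ε_t ≥ 0.005, the section is tension-controlled.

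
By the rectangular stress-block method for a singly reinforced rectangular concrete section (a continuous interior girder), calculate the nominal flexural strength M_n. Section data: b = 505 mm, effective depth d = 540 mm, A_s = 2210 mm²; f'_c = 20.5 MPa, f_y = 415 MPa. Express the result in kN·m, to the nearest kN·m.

T = A_s f_y = 2210 × 415 = 917150 N = 917.15 kN.
From C = T: a = T/(0.85 f'_c b) = 917150/(0.85 × 20.5 × 505) = 104.23 mm.
M_n = T(d − a/2) = 917.15 kN × (540 − 52.115) mm = 447.46 kN·m.

M_n ≈ 447 kN·m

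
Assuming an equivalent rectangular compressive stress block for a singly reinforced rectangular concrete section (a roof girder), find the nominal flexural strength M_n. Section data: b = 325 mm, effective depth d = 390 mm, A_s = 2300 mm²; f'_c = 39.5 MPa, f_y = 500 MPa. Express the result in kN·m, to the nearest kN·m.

M_n ≈ 388 kN·m

T = A_s f_y = 2300 × 500 = 1150000 N = 1150 kN.
From C = T: a = T/(0.85 f'_c b) = 1150000/(0.85 × 39.5 × 325) = 105.39 mm.
M_n = T(d − a/2) = 1150 kN × (390 − 52.695) mm = 387.90 kN·m.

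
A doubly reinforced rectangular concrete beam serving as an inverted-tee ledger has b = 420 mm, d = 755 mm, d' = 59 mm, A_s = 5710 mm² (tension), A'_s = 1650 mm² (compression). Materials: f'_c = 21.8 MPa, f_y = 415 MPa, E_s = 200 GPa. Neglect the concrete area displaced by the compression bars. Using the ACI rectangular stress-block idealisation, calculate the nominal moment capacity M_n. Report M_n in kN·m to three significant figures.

M_n ≈ 1570 kN·m

Assume both tension and compression steel yield.
Net tension couple steel: A_s − A'_s = 4060 mm².
a = (A_s − A'_s) f_y / (0.85 f'_c b) = 1684900/(0.85 × 21.8 × 420) = 216.50 mm.
c = a/β₁ = 216.50/0.85 = 254.71 mm; ε'_s = 0.003(c − d')/c = 0.0023 ≥ f_y/E_s = 0.0021, so compression steel does yield.
M_n = (A_s − A'_s) f_y (d − a/2) + A'_s f_y (d − d') = [1684900 × (755 − 108.25) + 684750 × (755 − 59)] × 10⁻⁶ = 1089.71 + 476.59 = 1566.30 kN·m.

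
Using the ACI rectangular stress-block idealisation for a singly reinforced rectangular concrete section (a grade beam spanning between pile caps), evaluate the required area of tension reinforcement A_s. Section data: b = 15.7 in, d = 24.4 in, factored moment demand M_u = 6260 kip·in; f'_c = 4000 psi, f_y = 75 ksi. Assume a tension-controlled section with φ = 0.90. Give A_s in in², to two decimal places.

A_s ≈ 4.34 in²

M_n = M_u/φ = 6260/0.90 = 6955.56 kip·in.
From M_n = 0.85 f'_c a b (d − a/2):
a = d − √(d² − 2M_n/(0.85 f'_c b)) = 24.4 − √(24.4² − 2 × 6955.56/(0.85 × 4 × 15.7)) = 6.104 in.
A_s = 0.85 f'_c a b / f_y = 0.85 × 4 × 6.104 × 15.7 / 75 = 4.344 in².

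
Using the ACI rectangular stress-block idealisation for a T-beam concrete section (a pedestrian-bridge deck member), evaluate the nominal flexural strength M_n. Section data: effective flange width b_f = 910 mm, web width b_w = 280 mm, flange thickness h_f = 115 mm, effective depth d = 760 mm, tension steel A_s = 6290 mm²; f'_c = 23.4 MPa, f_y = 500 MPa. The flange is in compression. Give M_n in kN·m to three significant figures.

Tension: T = A_s f_y = 6290 × 500 = 3145000 N.
Try a within the flange: a = T/(0.85 f'_c b_f) = 3145000/(0.85 × 23.4 × 910) = 173.76 mm.
a = 173.76 > h_f = 115 mm: the block extends into the web. Split into flange-overhang and web parts.
C_f = 0.85 f'_c (b_f − b_w) h_f = 0.85 × 23.4 × (910 − 280) × 115 = 1441031 N.
Remaining web compression depth: a_w = (T − C_f)/(0.85 f'_c b_w) = (3145000 − 1441031)/(0.85 × 23.4 × 280) = 305.96 mm.
M_n = C_f(d − h_f/2) + (T − C_f)(d − a_w/2) = 1441031 × (760 − 57.5) + 1703969 × (760 − 152.98) = 1012.32 + 1034.34 = 2046.66 × 10⁶ N·mm.
M_n = 2046.66 kN·m.

M_n ≈ 2050 kN·m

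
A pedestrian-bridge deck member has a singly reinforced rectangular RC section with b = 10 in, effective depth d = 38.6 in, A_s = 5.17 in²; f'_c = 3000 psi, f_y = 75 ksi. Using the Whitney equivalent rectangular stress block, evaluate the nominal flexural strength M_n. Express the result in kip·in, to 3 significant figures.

M_n ≈ 12000 kip·in

T = A_s f_y = 5.17 × 75 = 387.75 kips.
a = T/(0.85 f'_c b) = 387.75/(0.85 × 3 × 10) = 15.206 in.
M_n = T(d − a/2) = 387.75 × (38.6 − 7.603) = 12019.1 kip·in.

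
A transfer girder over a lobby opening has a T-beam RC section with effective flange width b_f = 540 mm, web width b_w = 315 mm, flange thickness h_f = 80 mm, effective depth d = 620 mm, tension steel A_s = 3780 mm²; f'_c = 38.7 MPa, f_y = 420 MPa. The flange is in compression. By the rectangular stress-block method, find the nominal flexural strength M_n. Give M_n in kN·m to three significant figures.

Tension: T = A_s f_y = 3780 × 420 = 1587600 N.
Try a within the flange: a = T/(0.85 f'_c b_f) = 1587600/(0.85 × 38.7 × 540) = 89.38 mm.
a = 89.38 > h_f = 80 mm: the block extends into the web. Split into flange-overhang and web parts.
C_f = 0.85 f'_c (b_f − b_w) h_f = 0.85 × 38.7 × (540 − 315) × 80 = 592110 N.
Remaining web compression depth: a_w = (T − C_f)/(0.85 f'_c b_w) = (1587600 − 592110)/(0.85 × 38.7 × 315) = 96.07 mm.
M_n = C_f(d − h_f/2) + (T − C_f)(d − a_w/2) = 592110 × (620 − 40) + 995490 × (620 − 48.035) = 343.42 + 569.39 = 912.81 × 10⁶ N·mm.
M_n = 912.81 kN·m.

M_n ≈ 913 kN·m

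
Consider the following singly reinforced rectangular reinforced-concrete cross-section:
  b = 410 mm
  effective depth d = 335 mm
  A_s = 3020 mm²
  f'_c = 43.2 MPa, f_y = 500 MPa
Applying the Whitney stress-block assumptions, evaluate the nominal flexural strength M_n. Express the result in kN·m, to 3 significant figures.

M_n ≈ 430 kN·m

T = A_s f_y = 3020 × 500 = 1510000 N = 1510 kN.
From C = T: a = T/(0.85 f'_c b) = 1510000/(0.85 × 43.2 × 410) = 100.30 mm.
M_n = T(d − a/2) = 1510 kN × (335 − 50.15) mm = 430.12 kN·m.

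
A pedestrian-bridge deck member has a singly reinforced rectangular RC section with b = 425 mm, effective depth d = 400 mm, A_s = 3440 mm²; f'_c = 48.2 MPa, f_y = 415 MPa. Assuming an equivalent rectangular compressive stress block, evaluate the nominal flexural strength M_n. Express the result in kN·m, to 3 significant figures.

T = A_s f_y = 3440 × 415 = 1427600 N = 1427.6 kN.
From C = T: a = T/(0.85 f'_c b) = 1427600/(0.85 × 48.2 × 425) = 81.99 mm.
M_n = T(d − a/2) = 1427.6 kN × (400 − 40.995) mm = 512.52 kN·m.

M_n ≈ 513 kN·m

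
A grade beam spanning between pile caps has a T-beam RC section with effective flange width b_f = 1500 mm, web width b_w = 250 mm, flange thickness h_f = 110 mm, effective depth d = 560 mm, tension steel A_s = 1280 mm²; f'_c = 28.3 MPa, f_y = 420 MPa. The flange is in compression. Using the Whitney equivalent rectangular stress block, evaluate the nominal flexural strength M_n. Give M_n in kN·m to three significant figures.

M_n ≈ 297 kN·m

Tension: T = A_s f_y = 1280 × 420 = 537600 N.
Try a within the flange: a = T/(0.85 f'_c b_f) = 537600/(0.85 × 28.3 × 1500) = 14.90 mm.
Since a = 14.90 ≤ h_f = 110 mm, the stress block lies entirely in the flange; analyse as a rectangular beam of width b_f.
M_n = T(d − a/2) = 537600 × (560 − 7.45) = 297.05 × 10⁶ N·mm.
M_n = 297.05 kN·m.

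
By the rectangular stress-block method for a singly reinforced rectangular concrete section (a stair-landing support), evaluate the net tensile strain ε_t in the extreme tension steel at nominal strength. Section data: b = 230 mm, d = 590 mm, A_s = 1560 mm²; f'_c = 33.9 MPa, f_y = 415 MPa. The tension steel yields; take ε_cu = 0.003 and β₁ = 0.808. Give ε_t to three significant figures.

ε_t ≈ 0.0116

a = A_s f_y/(0.85 f'_c b) = 97.68 mm.
β₁ = 0.808, so c = a/β₁ = 97.68/0.808 = 120.89 mm.
From the linear strain diagram with ε_cu = 0.003: ε_t = 0.003 (d − c)/c = 0.003 × (590 − 120.89)/120.89 = 0.0116.
Since ε_t ≥ 0.005, the section is tension-controlled.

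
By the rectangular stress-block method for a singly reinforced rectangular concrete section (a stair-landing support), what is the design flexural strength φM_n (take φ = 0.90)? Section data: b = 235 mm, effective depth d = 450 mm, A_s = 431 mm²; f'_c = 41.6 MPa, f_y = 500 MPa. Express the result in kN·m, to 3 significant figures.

φM_n ≈ 84.8 kN·m

T = A_s f_y = 431 × 500 = 215500 N = 215.5 kN.
From C = T: a = T/(0.85 f'_c b) = 215500/(0.85 × 41.6 × 235) = 25.93 mm.
M_n = T(d − a/2) = 215.5 kN × (450 − 12.965) mm = 94.18 kN·m.
φM_n = 0.90 × 94.18 = 84.76 kN·m.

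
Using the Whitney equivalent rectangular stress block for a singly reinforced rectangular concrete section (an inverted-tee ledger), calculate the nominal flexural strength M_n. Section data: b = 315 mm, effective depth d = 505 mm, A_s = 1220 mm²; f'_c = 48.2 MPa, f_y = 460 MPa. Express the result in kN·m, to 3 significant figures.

M_n ≈ 271 kN·m

T = A_s f_y = 1220 × 460 = 561200 N = 561.2 kN.
From C = T: a = T/(0.85 f'_c b) = 561200/(0.85 × 48.2 × 315) = 43.49 mm.
M_n = T(d − a/2) = 561.2 kN × (505 − 21.745) mm = 271.20 kN·m.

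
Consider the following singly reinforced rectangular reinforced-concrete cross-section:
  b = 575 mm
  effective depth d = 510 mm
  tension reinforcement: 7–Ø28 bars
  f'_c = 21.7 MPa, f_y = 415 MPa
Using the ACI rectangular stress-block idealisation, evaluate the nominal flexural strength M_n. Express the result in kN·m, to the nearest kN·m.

M_n ≈ 762 kN·m

A_s = 7 × 616 = 4312 mm².
T = A_s f_y = 4312 × 415 = 1789480 N = 1789.48 kN.
From C = T: a = T/(0.85 f'_c b) = 1789480/(0.85 × 21.7 × 575) = 168.73 mm.
M_n = T(d − a/2) = 1789.48 kN × (510 − 84.365) mm = 761.67 kN·m.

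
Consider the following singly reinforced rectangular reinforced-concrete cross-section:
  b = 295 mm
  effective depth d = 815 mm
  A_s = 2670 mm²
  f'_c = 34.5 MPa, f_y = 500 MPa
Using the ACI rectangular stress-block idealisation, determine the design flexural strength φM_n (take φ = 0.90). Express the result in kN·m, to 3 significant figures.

T = A_s f_y = 2670 × 500 = 1335000 N = 1335 kN.
From C = T: a = T/(0.85 f'_c b) = 1335000/(0.85 × 34.5 × 295) = 154.32 mm.
M_n = T(d − a/2) = 1335 kN × (815 − 77.16) mm = 985.02 kN·m.
φM_n = 0.90 × 985.02 = 886.52 kN·m.

φM_n ≈ 887 kN·m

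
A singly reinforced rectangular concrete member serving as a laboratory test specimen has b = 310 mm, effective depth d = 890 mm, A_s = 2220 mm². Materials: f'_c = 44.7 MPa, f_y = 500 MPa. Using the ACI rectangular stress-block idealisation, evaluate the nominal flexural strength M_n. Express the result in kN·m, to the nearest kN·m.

T = A_s f_y = 2220 × 500 = 1110000 N = 1110 kN.
From C = T: a = T/(0.85 f'_c b) = 1110000/(0.85 × 44.7 × 310) = 94.24 mm.
M_n = T(d − a/2) = 1110 kN × (890 − 47.12) mm = 935.60 kN·m.

M_n ≈ 936 kN·m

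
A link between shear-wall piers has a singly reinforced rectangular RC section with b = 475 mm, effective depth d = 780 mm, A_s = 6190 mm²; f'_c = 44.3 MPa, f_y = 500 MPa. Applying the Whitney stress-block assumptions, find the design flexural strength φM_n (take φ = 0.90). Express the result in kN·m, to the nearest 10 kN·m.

φM_n ≈ 1930 kN·m

T = A_s f_y = 6190 × 500 = 3095000 N = 3095 kN.
From C = T: a = T/(0.85 f'_c b) = 3095000/(0.85 × 44.3 × 475) = 173.04 mm.
M_n = T(d − a/2) = 3095 kN × (780 − 86.52) mm = 2146.32 kN·m.
φM_n = 0.90 × 2146.32 = 1931.69 kN·m.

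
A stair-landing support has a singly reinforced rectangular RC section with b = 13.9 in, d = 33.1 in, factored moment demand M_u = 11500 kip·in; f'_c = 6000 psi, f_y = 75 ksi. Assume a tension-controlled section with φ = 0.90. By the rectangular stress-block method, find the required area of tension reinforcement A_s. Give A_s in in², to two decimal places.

M_n = M_u/φ = 11500/0.90 = 12777.8 kip·in.
From M_n = 0.85 f'_c a b (d − a/2):
a = d − √(d² − 2M_n/(0.85 f'_c b)) = 33.1 − √(33.1² − 2 × 12777.8/(0.85 × 6 × 13.9)) = 5.987 in.
A_s = 0.85 f'_c a b / f_y = 0.85 × 6 × 5.987 × 13.9 / 75 = 5.659 in².

A_s ≈ 5.66 in²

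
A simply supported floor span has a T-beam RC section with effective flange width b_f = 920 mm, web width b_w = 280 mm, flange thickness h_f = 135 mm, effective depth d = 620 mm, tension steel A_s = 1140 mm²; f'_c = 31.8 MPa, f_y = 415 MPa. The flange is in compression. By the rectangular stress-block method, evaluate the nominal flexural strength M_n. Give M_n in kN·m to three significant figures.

M_n ≈ 289 kN·m

Tension: T = A_s f_y = 1140 × 415 = 473100 N.
Try a within the flange: a = T/(0.85 f'_c b_f) = 473100/(0.85 × 31.8 × 920) = 19.02 mm.
Since a = 19.02 ≤ h_f = 135 mm, the stress block lies entirely in the flange; analyse as a rectangular beam of width b_f.
M_n = T(d − a/2) = 473100 × (620 − 9.51) = 288.82 × 10⁶ N·mm.
M_n = 288.82 kN·m.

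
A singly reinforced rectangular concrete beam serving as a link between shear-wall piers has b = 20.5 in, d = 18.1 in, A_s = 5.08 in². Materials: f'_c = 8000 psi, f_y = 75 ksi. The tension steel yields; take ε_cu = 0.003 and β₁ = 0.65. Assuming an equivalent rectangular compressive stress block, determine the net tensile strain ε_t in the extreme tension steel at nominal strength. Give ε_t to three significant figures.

ε_t ≈ 0.00991

a = A_s f_y/(0.85 f'_c b) = 2.733 in.
β₁ = 0.65, so c = a/β₁ = 2.733/0.65 = 4.205 in.
From the linear strain diagram with ε_cu = 0.003: ε_t = 0.003 (d − c)/c = 0.003 × (18.1 − 4.205)/4.205 = 0.00991.
Since ε_t ≥ 0.005, the section is tension-controlled.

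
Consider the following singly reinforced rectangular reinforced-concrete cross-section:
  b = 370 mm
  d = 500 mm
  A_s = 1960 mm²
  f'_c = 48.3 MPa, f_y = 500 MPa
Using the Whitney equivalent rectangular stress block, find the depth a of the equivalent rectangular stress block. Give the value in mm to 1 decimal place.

a ≈ 64.5 mm

T = A_s f_y = 1960 × 500 = 980000 N = 980 kN.
Setting C = 0.85 f'_c a b equal to T: a = 980000/(0.85 × 48.3 × 370) = 64.5 mm.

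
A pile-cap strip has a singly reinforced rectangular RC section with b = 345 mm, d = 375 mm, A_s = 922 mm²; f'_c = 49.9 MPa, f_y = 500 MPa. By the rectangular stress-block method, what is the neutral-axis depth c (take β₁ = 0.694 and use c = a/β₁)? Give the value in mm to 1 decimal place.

T = A_s f_y = 922 × 500 = 461000 N = 461 kN.
Setting C = 0.85 f'_c a b equal to T: a = 461000/(0.85 × 49.9 × 345) = 31.504 mm.
With β₁ = 0.694, c = a/β₁ = 31.504/0.694 = 45.4 mm.

c ≈ 45.4 mm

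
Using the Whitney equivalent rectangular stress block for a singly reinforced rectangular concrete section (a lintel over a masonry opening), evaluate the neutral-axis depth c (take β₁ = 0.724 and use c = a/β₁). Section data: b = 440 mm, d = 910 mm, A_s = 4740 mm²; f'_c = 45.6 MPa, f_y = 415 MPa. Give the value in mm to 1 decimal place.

c ≈ 159.3 mm

T = A_s f_y = 4740 × 415 = 1967100 N = 1967.1 kN.
Setting C = 0.85 f'_c a b equal to T: a = 1967100/(0.85 × 45.6 × 440) = 115.343 mm.
With β₁ = 0.724, c = a/β₁ = 115.343/0.724 = 159.3 mm.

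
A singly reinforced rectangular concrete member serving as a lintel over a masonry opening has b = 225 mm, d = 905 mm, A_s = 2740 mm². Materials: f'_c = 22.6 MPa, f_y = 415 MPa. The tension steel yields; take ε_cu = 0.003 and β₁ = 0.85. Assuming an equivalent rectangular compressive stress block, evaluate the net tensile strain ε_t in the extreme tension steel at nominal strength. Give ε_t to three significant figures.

a = A_s f_y/(0.85 f'_c b) = 263.08 mm.
β₁ = 0.85, so c = a/β₁ = 263.08/0.85 = 309.51 mm.
From the linear strain diagram with ε_cu = 0.003: ε_t = 0.003 (d − c)/c = 0.003 × (905 − 309.51)/309.51 = 0.00577.
Since ε_t ≥ 0.005, the section is tension-controlled.

ε_t ≈ 0.00577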